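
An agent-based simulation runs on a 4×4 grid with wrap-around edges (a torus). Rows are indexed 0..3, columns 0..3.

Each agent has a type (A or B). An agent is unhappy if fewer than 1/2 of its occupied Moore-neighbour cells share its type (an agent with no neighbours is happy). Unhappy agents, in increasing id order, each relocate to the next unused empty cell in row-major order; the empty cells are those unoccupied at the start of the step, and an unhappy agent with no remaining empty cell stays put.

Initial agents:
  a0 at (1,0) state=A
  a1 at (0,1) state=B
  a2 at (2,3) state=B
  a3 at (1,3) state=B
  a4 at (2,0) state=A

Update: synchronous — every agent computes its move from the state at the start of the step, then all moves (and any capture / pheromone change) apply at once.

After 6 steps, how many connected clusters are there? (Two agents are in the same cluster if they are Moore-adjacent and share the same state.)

t=1: a0@(0,0):A a1@(0,2):B a2@(0,3):B a3@(1,1):B a4@(1,2):A
t=2: a0@(0,1):A a1@(0,2):B a2@(1,0):B a3@(1,3):B a4@(2,0):A
t=3: a0@(0,0):A a1@(0,2):B a2@(0,3):B a3@(1,3):B a4@(1,1):A
t=4: a0@(0,1):A a1@(0,2):B a2@(0,3):B a3@(1,3):B a4@(1,1):A
t=5: (unchanged — steady state)

2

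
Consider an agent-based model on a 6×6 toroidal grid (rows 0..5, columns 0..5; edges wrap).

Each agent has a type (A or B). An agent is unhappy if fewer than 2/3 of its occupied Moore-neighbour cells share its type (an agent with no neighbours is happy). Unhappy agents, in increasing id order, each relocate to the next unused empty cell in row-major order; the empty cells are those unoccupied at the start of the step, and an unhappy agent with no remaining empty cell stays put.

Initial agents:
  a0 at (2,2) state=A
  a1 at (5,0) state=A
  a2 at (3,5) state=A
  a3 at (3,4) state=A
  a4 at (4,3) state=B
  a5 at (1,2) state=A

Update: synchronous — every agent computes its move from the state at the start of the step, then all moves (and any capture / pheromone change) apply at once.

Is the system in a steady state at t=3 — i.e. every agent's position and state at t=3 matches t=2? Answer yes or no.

no

t=1: a0@(2,2):A a1@(5,0):A a2@(3,5):A a3@(0,0):A a4@(0,1):B a5@(1,2):A
t=2: a0@(2,2):A a1@(0,2):A a2@(3,5):A a3@(0,3):A a4@(0,4):B a5@(0,5):A
t=3: a0@(2,2):A a1@(0,2):A a2@(3,5):A a3@(0,0):A a4@(0,1):B a5@(1,0):A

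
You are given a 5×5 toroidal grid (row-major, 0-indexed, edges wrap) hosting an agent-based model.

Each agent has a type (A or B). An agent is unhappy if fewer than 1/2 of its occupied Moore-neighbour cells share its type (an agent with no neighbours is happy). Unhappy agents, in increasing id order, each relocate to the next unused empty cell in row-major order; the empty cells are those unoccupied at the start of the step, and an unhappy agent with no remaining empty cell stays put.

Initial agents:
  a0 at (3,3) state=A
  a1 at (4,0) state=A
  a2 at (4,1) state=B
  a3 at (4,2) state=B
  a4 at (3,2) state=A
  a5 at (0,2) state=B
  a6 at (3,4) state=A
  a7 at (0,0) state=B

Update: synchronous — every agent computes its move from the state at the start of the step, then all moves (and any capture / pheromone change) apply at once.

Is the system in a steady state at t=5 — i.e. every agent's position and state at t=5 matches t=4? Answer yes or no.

t=1: a0@(3,3):A a1@(0,1):A a2@(4,1):B a3@(4,2):B a4@(0,3):A a5@(0,2):B a6@(3,4):A a7@(0,0):B
t=2: a0@(3,3):A a1@(0,4):A a2@(4,1):B a3@(1,0):B a4@(1,1):A a5@(0,2):B a6@(3,4):A a7@(0,0):B
t=3: a0@(3,3):A a1@(0,1):A a2@(4,1):B a3@(0,3):B a4@(1,2):A a5@(0,2):B a6@(3,4):A a7@(0,0):B
t=4: a0@(3,3):A a1@(0,4):A a2@(4,1):B a3@(0,3):B a4@(1,0):A a5@(0,2):B a6@(3,4):A a7@(0,0):B
t=5: a0@(3,3):A a1@(0,1):A a2@(4,1):B a3@(0,3):B a4@(1,0):A a5@(0,2):B a6@(3,4):A a7@(1,1):B

no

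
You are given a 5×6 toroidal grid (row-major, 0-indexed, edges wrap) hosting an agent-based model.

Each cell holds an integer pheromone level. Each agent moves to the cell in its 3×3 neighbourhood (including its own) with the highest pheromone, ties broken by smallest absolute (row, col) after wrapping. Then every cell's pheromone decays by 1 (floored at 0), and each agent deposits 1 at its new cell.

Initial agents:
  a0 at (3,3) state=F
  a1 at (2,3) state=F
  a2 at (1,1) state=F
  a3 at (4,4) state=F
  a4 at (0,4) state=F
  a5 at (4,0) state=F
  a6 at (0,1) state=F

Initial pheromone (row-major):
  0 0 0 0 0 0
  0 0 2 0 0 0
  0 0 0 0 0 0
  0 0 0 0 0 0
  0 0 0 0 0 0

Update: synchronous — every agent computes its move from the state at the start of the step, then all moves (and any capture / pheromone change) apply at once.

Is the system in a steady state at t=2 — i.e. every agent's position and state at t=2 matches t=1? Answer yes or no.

no

t=1: a0@(2,2) a1@(1,2) a2@(1,2) a3@(0,3) a4@(0,3) a5@(0,0) a6@(1,2) | pheromone: 1 0 0 2 0 0 / 0 0 4 0 0 0 / 0 0 1 0 0 0 / 0 0 0 0 0 0 / 0 0 0 0 0 0
t=2: a0@(1,2) a1@(1,2) a2@(1,2) a3@(1,2) a4@(1,2) a5@(0,0) a6@(1,2) | pheromone: 1 0 0 1 0 0 / 0 0 9 0 0 0 / 0 0 0 0 0 0 / 0 0 0 0 0 0 / 0 0 0 0 0 0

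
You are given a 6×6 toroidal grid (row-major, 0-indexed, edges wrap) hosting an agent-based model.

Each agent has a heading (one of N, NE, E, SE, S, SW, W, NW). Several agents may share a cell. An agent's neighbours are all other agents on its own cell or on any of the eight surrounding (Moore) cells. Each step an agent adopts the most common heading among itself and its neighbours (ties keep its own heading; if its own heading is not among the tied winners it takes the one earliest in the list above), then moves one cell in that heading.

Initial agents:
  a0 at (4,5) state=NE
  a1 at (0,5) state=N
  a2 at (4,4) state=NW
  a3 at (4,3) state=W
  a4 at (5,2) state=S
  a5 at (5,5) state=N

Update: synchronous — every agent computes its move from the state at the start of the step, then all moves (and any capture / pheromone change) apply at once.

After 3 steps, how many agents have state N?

2

t=1: a0@(3,0):NE a1@(5,5):N a2@(3,3):NW a3@(4,2):W a4@(0,2):S a5@(4,5):N
t=2: a0@(2,1):NE a1@(4,5):N a2@(2,2):NW a3@(4,1):W a4@(1,2):S a5@(3,5):N
t=3: a0@(1,2):NE a1@(3,5):N a2@(1,1):NW a3@(4,0):W a4@(2,2):S a5@(2,5):N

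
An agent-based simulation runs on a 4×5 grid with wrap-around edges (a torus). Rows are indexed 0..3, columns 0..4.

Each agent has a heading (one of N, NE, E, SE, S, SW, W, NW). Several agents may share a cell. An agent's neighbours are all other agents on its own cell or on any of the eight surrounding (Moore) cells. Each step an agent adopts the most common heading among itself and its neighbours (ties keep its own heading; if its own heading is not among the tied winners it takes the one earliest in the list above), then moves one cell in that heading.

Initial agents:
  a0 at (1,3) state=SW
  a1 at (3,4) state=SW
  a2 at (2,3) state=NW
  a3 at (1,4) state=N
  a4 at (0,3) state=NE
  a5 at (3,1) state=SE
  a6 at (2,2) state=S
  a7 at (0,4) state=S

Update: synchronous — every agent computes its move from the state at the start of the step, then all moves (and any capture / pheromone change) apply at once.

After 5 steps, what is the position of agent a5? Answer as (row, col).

t=1: a0@(2,3):S a1@(0,3):SW a2@(3,2):SW a3@(0,4):N a4@(1,2):SW a5@(0,2):SE a6@(3,2):S a7@(1,3):SW
t=2: a0@(3,2):SW a1@(1,2):SW a2@(0,1):SW a3@(1,3):SW a4@(2,1):SW a5@(1,1):SW a6@(0,2):S a7@(2,2):SW
t=3: a0@(0,1):SW a1@(2,1):SW a2@(1,0):SW a3@(2,2):SW a4@(3,0):SW a5@(2,0):SW a6@(1,1):SW a7@(3,1):SW
t=4: a0@(1,0):SW a1@(3,0):SW a2@(2,4):SW a3@(3,1):SW a4@(0,4):SW a5@(3,4):SW a6@(2,0):SW a7@(0,0):SW
t=5: a0@(2,4):SW a1@(0,4):SW a2@(3,3):SW a3@(0,0):SW a4@(1,3):SW a5@(0,3):SW a6@(3,4):SW a7@(1,4):SW

(0, 3)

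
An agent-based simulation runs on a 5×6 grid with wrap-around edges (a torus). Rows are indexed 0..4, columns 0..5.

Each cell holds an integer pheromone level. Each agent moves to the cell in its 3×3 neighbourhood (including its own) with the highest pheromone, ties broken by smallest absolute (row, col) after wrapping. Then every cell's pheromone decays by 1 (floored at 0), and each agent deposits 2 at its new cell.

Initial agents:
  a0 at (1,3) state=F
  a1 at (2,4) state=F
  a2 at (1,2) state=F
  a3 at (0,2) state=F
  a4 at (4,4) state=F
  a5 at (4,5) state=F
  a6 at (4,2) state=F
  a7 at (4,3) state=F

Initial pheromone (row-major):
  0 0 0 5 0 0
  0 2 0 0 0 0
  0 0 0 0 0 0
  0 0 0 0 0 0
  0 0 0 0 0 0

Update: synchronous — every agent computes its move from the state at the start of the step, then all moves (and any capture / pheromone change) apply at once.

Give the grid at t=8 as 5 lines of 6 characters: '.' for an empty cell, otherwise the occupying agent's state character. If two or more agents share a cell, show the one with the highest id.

t=1: a0@(0,3) a1@(1,3) a2@(0,3) a3@(0,3) a4@(0,3) a5@(0,0) a6@(0,3) a7@(0,3) | pheromone: 2 0 0 16 0 0 / 0 1 0 2 0 0 / 0 0 0 0 0 0 / 0 0 0 0 0 0 / 0 0 0 0 0 0
t=2: a0@(0,3) a1@(0,3) a2@(0,3) a3@(0,3) a4@(0,3) a5@(0,0) a6@(0,3) a7@(0,3) | pheromone: 3 0 0 29 0 0 / 0 0 0 1 0 0 / 0 0 0 0 0 0 / 0 0 0 0 0 0 / 0 0 0 0 0 0
t=3: a0@(0,3) a1@(0,3) a2@(0,3) a3@(0,3) a4@(0,3) a5@(0,0) a6@(0,3) a7@(0,3) | pheromone: 4 0 0 42 0 0 / 0 0 0 0 0 0 / 0 0 0 0 0 0 / 0 0 0 0 0 0 / 0 0 0 0 0 0
t=4: a0@(0,3) a1@(0,3) a2@(0,3) a3@(0,3) a4@(0,3) a5@(0,0) a6@(0,3) a7@(0,3) | pheromone: 5 0 0 55 0 0 / 0 0 0 0 0 0 / 0 0 0 0 0 0 / 0 0 0 0 0 0 / 0 0 0 0 0 0
t=5: a0@(0,3) a1@(0,3) a2@(0,3) a3@(0,3) a4@(0,3) a5@(0,0) a6@(0,3) a7@(0,3) | pheromone: 6 0 0 68 0 0 / 0 0 0 0 0 0 / 0 0 0 0 0 0 / 0 0 0 0 0 0 / 0 0 0 0 0 0
t=6: a0@(0,3) a1@(0,3) a2@(0,3) a3@(0,3) a4@(0,3) a5@(0,0) a6@(0,3) a7@(0,3) | pheromone: 7 0 0 81 0 0 / 0 0 0 0 0 0 / 0 0 0 0 0 0 / 0 0 0 0 0 0 / 0 0 0 0 0 0
t=7: a0@(0,3) a1@(0,3) a2@(0,3) a3@(0,3) a4@(0,3) a5@(0,0) a6@(0,3) a7@(0,3) | pheromone: 8 0 0 94 0 0 / 0 0 0 0 0 0 / 0 0 0 0 0 0 / 0 0 0 0 0 0 / 0 0 0 0 0 0
t=8: a0@(0,3) a1@(0,3) a2@(0,3) a3@(0,3) a4@(0,3) a5@(0,0) a6@(0,3) a7@(0,3) | pheromone: 9 0 0 107 0 0 / 0 0 0 0 0 0 / 0 0 0 0 0 0 / 0 0 0 0 0 0 / 0 0 0 0 0 0

F..F..
......
......
......
......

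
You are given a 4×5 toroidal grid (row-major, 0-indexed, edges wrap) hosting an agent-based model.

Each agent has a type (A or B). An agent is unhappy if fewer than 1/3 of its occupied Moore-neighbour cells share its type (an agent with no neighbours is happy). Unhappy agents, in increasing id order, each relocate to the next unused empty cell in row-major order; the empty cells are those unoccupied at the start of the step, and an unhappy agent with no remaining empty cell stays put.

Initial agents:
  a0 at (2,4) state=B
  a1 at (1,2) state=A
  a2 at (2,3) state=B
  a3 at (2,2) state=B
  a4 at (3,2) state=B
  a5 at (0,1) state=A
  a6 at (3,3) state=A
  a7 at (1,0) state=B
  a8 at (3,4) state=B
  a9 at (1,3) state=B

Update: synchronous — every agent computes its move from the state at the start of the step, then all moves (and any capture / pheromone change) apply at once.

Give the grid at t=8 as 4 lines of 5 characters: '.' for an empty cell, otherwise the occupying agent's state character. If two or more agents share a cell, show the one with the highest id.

AAA..
B..B.
..BBB
..B.B

t=1: a0@(2,4):B a1@(0,0):A a2@(2,3):B a3@(2,2):B a4@(3,2):B a5@(0,1):A a6@(0,2):A a7@(1,0):B a8@(3,4):B a9@(1,3):B
t=2: (unchanged — steady state)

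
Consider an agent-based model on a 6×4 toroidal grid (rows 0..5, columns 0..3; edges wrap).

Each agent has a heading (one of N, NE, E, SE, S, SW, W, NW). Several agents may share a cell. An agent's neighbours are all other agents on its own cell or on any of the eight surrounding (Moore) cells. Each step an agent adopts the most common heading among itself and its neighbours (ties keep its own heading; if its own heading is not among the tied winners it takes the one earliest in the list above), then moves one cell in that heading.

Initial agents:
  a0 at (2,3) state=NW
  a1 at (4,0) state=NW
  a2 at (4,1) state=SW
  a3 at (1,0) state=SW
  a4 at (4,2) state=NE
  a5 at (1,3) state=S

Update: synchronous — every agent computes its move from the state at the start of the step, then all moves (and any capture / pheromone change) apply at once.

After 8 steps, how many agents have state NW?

t=1: a0@(1,2):NW a1@(3,3):NW a2@(5,0):SW a3@(2,3):SW a4@(3,3):NE a5@(2,3):S
t=2: a0@(0,1):NW a1@(2,2):NW a2@(0,3):SW a3@(1,2):NW a4@(2,0):NE a5@(1,2):NW
t=3: a0@(5,0):NW a1@(1,1):NW a2@(5,2):NW a3@(0,1):NW a4@(1,1):NE a5@(0,1):NW
t=4: a0@(4,3):NW a1@(0,0):NW a2@(4,1):NW a3@(5,0):NW a4@(0,0):NW a5@(5,0):NW
t=5: a0@(3,2):NW a1@(5,3):NW a2@(3,0):NW a3@(4,3):NW a4@(5,3):NW a5@(4,3):NW
t=6: a0@(2,1):NW a1@(4,2):NW a2@(2,3):NW a3@(3,2):NW a4@(4,2):NW a5@(3,2):NW
t=7: a0@(1,0):NW a1@(3,1):NW a2@(1,2):NW a3@(2,1):NW a4@(3,1):NW a5@(2,1):NW
t=8: a0@(0,3):NW a1@(2,0):NW a2@(0,1):NW a3@(1,0):NW a4@(2,0):NW a5@(1,0):NW

6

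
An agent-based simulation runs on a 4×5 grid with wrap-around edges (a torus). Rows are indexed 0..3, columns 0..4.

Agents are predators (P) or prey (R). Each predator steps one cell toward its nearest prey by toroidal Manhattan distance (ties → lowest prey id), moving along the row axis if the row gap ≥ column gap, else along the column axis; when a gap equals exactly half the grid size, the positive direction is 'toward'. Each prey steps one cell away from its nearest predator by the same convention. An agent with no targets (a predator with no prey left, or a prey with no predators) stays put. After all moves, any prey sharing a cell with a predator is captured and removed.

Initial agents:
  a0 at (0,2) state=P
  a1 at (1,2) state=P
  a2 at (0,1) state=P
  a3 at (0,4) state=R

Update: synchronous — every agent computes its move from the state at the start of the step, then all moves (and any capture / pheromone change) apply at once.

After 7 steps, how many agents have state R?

0

t=1: a0@(0,3):P a1@(1,3):P a2@(0,0):P
t=2: (unchanged — steady state)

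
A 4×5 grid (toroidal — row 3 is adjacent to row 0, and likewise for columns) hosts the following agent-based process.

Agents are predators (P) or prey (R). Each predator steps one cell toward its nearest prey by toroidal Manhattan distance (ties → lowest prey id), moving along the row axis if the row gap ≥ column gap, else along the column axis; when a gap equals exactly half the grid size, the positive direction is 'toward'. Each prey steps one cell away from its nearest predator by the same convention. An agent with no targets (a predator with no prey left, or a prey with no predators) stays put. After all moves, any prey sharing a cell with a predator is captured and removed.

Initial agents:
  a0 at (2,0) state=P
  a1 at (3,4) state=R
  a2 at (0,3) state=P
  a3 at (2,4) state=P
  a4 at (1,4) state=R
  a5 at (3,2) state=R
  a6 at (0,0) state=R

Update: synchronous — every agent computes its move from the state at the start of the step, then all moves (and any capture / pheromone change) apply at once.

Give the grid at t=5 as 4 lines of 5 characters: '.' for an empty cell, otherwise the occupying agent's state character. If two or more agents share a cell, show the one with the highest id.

t=1: a0@(3,0):P a1@(0,4):R a2@(3,3):P a3@(3,4):P a4@(0,4):R a5@(2,2):R
t=2: a0@(0,0):P a1@(1,4):R a2@(0,3):P a3@(0,4):P a4@(1,4):R a5@(1,2):R
t=3: a0@(1,0):P a1@(2,4):R a2@(1,3):P a3@(1,4):P a4@(2,4):R a5@(2,2):R
t=4: a0@(2,0):P a1@(3,4):R a2@(2,3):P a3@(2,4):P a4@(3,4):R a5@(3,2):R
t=5: a0@(3,0):P a1@(0,4):R a2@(3,3):P a3@(3,4):P a4@(0,4):R a5@(0,2):R

..R.R
.....
.....
P..PP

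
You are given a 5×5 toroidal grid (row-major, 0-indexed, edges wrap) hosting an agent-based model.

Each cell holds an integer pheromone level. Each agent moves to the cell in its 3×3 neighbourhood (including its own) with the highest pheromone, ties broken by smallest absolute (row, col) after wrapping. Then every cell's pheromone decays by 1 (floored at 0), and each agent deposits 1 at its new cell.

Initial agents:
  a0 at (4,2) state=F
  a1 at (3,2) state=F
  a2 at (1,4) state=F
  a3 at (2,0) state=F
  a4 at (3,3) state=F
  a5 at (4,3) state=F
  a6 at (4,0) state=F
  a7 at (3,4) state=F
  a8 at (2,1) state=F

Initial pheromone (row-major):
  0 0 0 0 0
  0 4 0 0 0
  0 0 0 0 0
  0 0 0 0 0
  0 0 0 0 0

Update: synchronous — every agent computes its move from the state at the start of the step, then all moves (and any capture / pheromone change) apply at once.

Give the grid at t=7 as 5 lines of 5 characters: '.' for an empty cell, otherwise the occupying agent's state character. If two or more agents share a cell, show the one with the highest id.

t=1: a0@(0,1) a1@(2,1) a2@(0,0) a3@(1,1) a4@(2,2) a5@(0,2) a6@(0,0) a7@(2,0) a8@(1,1) | pheromone: 2 1 1 0 0 / 0 5 0 0 0 / 1 1 1 0 0 / 0 0 0 0 0 / 0 0 0 0 0
t=2: a0@(1,1) a1@(1,1) a2@(1,1) a3@(1,1) a4@(1,1) a5@(1,1) a6@(1,1) a7@(1,1) a8@(1,1) | pheromone: 1 0 0 0 0 / 0 13 0 0 0 / 0 0 0 0 0 / 0 0 0 0 0 / 0 0 0 0 0
t=3: a0@(1,1) a1@(1,1) a2@(1,1) a3@(1,1) a4@(1,1) a5@(1,1) a6@(1,1) a7@(1,1) a8@(1,1) | pheromone: 0 0 0 0 0 / 0 21 0 0 0 / 0 0 0 0 0 / 0 0 0 0 0 / 0 0 0 0 0
t=4: a0@(1,1) a1@(1,1) a2@(1,1) a3@(1,1) a4@(1,1) a5@(1,1) a6@(1,1) a7@(1,1) a8@(1,1) | pheromone: 0 0 0 0 0 / 0 29 0 0 0 / 0 0 0 0 0 / 0 0 0 0 0 / 0 0 0 0 0
t=5: a0@(1,1) a1@(1,1) a2@(1,1) a3@(1,1) a4@(1,1) a5@(1,1) a6@(1,1) a7@(1,1) a8@(1,1) | pheromone: 0 0 0 0 0 / 0 37 0 0 0 / 0 0 0 0 0 / 0 0 0 0 0 / 0 0 0 0 0
t=6: a0@(1,1) a1@(1,1) a2@(1,1) a3@(1,1) a4@(1,1) a5@(1,1) a6@(1,1) a7@(1,1) a8@(1,1) | pheromone: 0 0 0 0 0 / 0 45 0 0 0 / 0 0 0 0 0 / 0 0 0 0 0 / 0 0 0 0 0
t=7: a0@(1,1) a1@(1,1) a2@(1,1) a3@(1,1) a4@(1,1) a5@(1,1) a6@(1,1) a7@(1,1) a8@(1,1) | pheromone: 0 0 0 0 0 / 0 53 0 0 0 / 0 0 0 0 0 / 0 0 0 0 0 / 0 0 0 0 0

.....
.F...
.....
.....
.....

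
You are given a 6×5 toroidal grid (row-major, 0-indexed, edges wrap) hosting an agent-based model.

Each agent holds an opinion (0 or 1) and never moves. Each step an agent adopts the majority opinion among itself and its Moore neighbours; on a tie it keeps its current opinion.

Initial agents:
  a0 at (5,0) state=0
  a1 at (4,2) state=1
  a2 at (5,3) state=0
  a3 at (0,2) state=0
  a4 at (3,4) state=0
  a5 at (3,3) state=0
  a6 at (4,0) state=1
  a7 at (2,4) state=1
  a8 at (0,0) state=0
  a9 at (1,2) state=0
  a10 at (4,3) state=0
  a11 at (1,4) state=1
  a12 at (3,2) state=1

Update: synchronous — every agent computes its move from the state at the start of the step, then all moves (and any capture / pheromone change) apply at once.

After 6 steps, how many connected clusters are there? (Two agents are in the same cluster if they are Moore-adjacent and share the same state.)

2

t=1: a0@(5,0):0 a1@(4,2):0 a2@(5,3):0 a3@(0,2):0 a4@(3,4):0 a5@(3,3):0 a6@(4,0):0 a7@(2,4):1 a8@(0,0):0 a9@(1,2):0 a10@(4,3):0 a11@(1,4):1 a12@(3,2):1
t=2: a0@(5,0):0 a1@(4,2):0 a2@(5,3):0 a3@(0,2):0 a4@(3,4):0 a5@(3,3):0 a6@(4,0):0 a7@(2,4):1 a8@(0,0):0 a9@(1,2):0 a10@(4,3):0 a11@(1,4):1 a12@(3,2):0
t=3: (unchanged — steady state)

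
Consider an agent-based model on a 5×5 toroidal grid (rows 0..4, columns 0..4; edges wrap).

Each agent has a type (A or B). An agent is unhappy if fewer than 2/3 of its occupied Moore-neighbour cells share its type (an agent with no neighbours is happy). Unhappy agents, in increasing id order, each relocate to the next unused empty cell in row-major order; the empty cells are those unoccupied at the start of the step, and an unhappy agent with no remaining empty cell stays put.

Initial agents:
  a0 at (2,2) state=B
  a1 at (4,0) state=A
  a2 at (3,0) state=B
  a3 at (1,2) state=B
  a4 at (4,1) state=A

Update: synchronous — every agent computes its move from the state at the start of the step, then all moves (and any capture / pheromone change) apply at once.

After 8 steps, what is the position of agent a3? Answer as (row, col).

t=1: a0@(2,2):B a1@(0,0):A a2@(0,1):B a3@(1,2):B a4@(0,2):A
t=2: a0@(2,2):B a1@(0,3):A a2@(0,4):B a3@(1,2):B a4@(1,0):A
t=3: a0@(2,2):B a1@(0,0):A a2@(0,1):B a3@(0,2):B a4@(1,1):A
t=4: a0@(0,3):B a1@(0,4):A a2@(1,0):B a3@(1,2):B a4@(1,3):A
t=5: a0@(0,0):B a1@(0,1):A a2@(0,2):B a3@(1,1):B a4@(1,4):A
t=6: a0@(0,3):B a1@(0,4):A a2@(1,0):B a3@(1,1):B a4@(1,2):A
t=7: a0@(0,0):B a1@(0,1):A a2@(0,2):B a3@(1,3):B a4@(1,4):A
t=8: a0@(0,3):B a1@(0,4):A a2@(1,0):B a3@(1,1):B a4@(1,2):A

(1, 1)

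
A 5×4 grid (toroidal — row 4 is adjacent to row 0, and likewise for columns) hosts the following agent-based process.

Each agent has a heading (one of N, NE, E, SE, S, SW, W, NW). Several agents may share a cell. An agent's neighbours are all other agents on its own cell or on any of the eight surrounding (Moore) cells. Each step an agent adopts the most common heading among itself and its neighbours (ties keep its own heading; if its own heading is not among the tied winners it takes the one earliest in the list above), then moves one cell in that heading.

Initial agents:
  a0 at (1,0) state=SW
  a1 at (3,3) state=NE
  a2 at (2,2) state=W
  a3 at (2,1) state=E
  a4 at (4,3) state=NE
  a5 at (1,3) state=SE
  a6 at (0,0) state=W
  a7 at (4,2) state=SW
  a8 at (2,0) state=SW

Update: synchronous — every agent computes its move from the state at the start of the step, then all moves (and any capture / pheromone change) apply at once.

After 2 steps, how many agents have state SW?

t=1: a0@(2,3):SW a1@(2,0):NE a2@(2,1):W a3@(3,0):SW a4@(3,0):NE a5@(2,2):SW a6@(0,3):W a7@(3,3):NE a8@(3,3):SW
t=2: a0@(3,2):SW a1@(1,1):NE a2@(1,2):NE a3@(4,3):SW a4@(2,1):NE a5@(3,1):SW a6@(0,2):W a7@(4,2):SW a8@(4,2):SW

5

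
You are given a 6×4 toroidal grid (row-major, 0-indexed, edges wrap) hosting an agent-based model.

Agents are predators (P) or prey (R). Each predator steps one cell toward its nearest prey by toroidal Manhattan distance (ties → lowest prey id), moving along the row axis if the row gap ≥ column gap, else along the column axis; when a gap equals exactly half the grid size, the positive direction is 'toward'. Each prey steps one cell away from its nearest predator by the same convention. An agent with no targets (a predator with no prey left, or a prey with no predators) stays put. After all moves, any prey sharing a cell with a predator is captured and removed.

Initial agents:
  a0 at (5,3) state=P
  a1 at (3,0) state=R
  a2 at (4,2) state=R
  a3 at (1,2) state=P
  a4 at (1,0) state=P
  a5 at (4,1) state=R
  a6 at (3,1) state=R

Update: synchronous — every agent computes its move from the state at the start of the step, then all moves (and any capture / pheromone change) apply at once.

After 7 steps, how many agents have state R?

1

t=1: a0@(4,3):P a1@(4,0):R a2@(3,2):R a3@(2,2):P a4@(2,0):P a5@(4,0):R a6@(4,1):R
t=2: a0@(4,0):P a1@(4,1):R a2@(4,2):R a3@(3,2):P a4@(3,0):P a5@(4,1):R
t=3: a0@(4,1):P a2@(5,2):R a3@(4,2):P a4@(4,0):P
t=4: a0@(5,1):P a2@(0,2):R a3@(5,2):P a4@(4,1):P
t=5: a0@(0,1):P a2@(1,2):R a3@(0,2):P a4@(5,1):P
t=6: a0@(1,1):P a2@(2,2):R a3@(1,2):P a4@(0,1):P
t=7: a0@(2,1):P a2@(3,2):R a3@(2,2):P a4@(1,1):P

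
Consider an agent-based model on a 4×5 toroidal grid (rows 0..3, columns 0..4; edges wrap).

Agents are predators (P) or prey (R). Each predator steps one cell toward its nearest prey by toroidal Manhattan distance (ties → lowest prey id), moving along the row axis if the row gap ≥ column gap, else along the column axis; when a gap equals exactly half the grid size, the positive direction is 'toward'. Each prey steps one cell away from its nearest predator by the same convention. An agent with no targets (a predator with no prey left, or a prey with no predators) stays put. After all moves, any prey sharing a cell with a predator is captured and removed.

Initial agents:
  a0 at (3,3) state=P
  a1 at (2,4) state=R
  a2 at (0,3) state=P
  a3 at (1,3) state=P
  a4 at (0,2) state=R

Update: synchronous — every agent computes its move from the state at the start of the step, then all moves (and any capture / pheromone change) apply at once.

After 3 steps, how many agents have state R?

t=1: a0@(2,3):P a1@(1,4):R a2@(0,2):P a3@(2,3):P a4@(0,1):R
t=2: a0@(1,3):P a1@(0,4):R a2@(0,1):P a3@(1,3):P a4@(0,0):R
t=3: a0@(0,3):P a1@(3,4):R a2@(0,0):P a3@(0,3):P a4@(0,4):R

2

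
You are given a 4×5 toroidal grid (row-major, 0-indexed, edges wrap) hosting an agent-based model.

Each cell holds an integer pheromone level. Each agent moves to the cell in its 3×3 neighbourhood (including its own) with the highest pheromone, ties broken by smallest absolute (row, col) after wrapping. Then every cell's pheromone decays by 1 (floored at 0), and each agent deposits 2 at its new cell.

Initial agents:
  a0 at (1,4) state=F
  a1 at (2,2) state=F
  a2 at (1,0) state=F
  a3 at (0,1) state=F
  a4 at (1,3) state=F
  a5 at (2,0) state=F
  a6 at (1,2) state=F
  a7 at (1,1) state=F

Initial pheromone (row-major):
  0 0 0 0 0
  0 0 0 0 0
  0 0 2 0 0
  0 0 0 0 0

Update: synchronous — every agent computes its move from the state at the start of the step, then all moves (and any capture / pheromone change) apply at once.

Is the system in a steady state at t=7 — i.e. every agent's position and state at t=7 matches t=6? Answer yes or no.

yes

t=1: a0@(0,0) a1@(2,2) a2@(0,0) a3@(0,0) a4@(2,2) a5@(1,0) a6@(2,2) a7@(2,2) | pheromone: 6 0 0 0 0 / 2 0 0 0 0 / 0 0 9 0 0 / 0 0 0 0 0
t=2: a0@(0,0) a1@(2,2) a2@(0,0) a3@(0,0) a4@(2,2) a5@(0,0) a6@(2,2) a7@(2,2) | pheromone: 13 0 0 0 0 / 1 0 0 0 0 / 0 0 16 0 0 / 0 0 0 0 0
t=3: a0@(0,0) a1@(2,2) a2@(0,0) a3@(0,0) a4@(2,2) a5@(0,0) a6@(2,2) a7@(2,2) | pheromone: 20 0 0 0 0 / 0 0 0 0 0 / 0 0 23 0 0 / 0 0 0 0 0
t=4: a0@(0,0) a1@(2,2) a2@(0,0) a3@(0,0) a4@(2,2) a5@(0,0) a6@(2,2) a7@(2,2) | pheromone: 27 0 0 0 0 / 0 0 0 0 0 / 0 0 30 0 0 / 0 0 0 0 0
t=5: a0@(0,0) a1@(2,2) a2@(0,0) a3@(0,0) a4@(2,2) a5@(0,0) a6@(2,2) a7@(2,2) | pheromone: 34 0 0 0 0 / 0 0 0 0 0 / 0 0 37 0 0 / 0 0 0 0 0
t=6: a0@(0,0) a1@(2,2) a2@(0,0) a3@(0,0) a4@(2,2) a5@(0,0) a6@(2,2) a7@(2,2) | pheromone: 41 0 0 0 0 / 0 0 0 0 0 / 0 0 44 0 0 / 0 0 0 0 0
t=7: a0@(0,0) a1@(2,2) a2@(0,0) a3@(0,0) a4@(2,2) a5@(0,0) a6@(2,2) a7@(2,2) | pheromone: 48 0 0 0 0 / 0 0 0 0 0 / 0 0 51 0 0 / 0 0 0 0 0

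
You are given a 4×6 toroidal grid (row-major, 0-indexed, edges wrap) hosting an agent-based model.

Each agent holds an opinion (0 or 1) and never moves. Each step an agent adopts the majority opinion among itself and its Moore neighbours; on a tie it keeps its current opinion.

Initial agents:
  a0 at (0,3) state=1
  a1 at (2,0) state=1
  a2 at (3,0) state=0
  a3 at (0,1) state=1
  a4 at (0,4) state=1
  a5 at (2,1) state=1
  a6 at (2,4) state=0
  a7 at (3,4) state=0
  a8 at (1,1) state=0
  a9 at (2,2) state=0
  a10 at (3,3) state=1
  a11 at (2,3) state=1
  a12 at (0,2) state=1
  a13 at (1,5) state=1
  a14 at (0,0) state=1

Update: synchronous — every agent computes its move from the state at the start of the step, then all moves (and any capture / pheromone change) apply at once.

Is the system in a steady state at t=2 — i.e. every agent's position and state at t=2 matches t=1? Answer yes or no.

t=1: a0@(0,3):1 a1@(2,0):1 a2@(3,0):1 a3@(0,1):1 a4@(0,4):1 a5@(2,1):0 a6@(2,4):1 a7@(3,4):1 a8@(1,1):1 a9@(2,2):1 a10@(3,3):1 a11@(2,3):0 a12@(0,2):1 a13@(1,5):1 a14@(0,0):1
t=2: a0@(0,3):1 a1@(2,0):1 a2@(3,0):1 a3@(0,1):1 a4@(0,4):1 a5@(2,1):1 a6@(2,4):1 a7@(3,4):1 a8@(1,1):1 a9@(2,2):1 a10@(3,3):1 a11@(2,3):1 a12@(0,2):1 a13@(1,5):1 a14@(0,0):1

no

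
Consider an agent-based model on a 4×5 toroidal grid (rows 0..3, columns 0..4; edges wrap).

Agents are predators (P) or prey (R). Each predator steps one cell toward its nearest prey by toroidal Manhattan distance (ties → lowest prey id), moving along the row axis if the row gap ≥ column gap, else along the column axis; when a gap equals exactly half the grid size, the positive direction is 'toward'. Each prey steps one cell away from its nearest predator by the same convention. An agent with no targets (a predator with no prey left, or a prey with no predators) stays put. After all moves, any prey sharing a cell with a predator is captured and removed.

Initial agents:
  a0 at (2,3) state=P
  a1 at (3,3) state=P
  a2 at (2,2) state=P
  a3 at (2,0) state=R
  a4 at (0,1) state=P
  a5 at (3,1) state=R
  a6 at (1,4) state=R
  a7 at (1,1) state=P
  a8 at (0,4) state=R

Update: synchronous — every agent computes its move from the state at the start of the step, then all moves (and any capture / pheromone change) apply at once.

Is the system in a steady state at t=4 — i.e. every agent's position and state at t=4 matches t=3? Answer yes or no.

yes

t=1: a0@(2,4):P a1@(3,2):P a2@(2,1):P a4@(3,1):P a6@(0,4):R a7@(2,1):P a8@(1,4):R
t=2: a0@(1,4):P a1@(3,3):P a2@(2,0):P a4@(3,0):P a6@(3,4):R a7@(2,0):P a8@(0,4):R
t=3: a0@(0,4):P a1@(3,4):P a2@(3,0):P a4@(3,4):P a7@(3,0):P
t=4: (unchanged — steady state)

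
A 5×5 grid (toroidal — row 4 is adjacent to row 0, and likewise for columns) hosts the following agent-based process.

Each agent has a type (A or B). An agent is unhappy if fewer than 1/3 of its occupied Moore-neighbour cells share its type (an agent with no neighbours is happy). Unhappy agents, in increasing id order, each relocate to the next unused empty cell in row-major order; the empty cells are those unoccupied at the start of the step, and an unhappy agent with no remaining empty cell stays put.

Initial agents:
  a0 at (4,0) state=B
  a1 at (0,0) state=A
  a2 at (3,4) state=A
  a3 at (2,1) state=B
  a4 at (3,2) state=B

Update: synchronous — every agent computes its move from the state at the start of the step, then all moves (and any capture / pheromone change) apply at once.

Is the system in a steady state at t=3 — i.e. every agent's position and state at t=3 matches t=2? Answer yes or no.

t=1: a0@(0,1):B a1@(0,2):A a2@(0,3):A a3@(2,1):B a4@(3,2):B
t=2: a0@(0,0):B a1@(0,2):A a2@(0,3):A a3@(2,1):B a4@(3,2):B
t=3: (unchanged — steady state)

yes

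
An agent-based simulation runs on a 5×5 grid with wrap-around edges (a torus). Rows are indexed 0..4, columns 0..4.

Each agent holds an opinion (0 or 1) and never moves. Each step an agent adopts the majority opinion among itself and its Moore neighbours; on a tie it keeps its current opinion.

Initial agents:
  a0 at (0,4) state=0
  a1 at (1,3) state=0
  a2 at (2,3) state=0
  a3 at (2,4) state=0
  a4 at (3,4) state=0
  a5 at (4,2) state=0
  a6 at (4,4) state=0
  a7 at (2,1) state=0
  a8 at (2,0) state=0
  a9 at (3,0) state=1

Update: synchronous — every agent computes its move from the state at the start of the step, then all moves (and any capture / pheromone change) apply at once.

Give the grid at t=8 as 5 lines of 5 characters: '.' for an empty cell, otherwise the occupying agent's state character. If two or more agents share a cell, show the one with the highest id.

....0
...0.
00.00
0...0
..0.0

t=1: a0@(0,4):0 a1@(1,3):0 a2@(2,3):0 a3@(2,4):0 a4@(3,4):0 a5@(4,2):0 a6@(4,4):0 a7@(2,1):0 a8@(2,0):0 a9@(3,0):0
t=2: (unchanged — steady state)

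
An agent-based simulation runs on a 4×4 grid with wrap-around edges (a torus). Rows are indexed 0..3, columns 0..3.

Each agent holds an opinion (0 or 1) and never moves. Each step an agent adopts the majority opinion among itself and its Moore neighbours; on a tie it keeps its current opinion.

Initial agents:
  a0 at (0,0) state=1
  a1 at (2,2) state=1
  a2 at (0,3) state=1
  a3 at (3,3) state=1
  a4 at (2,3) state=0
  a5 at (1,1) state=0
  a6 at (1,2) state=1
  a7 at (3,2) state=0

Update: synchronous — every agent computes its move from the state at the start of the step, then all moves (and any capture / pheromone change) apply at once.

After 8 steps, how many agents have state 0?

t=1: a0@(0,0):1 a1@(2,2):1 a2@(0,3):1 a3@(3,3):1 a4@(2,3):1 a5@(1,1):1 a6@(1,2):1 a7@(3,2):1
t=2: (unchanged — steady state)

0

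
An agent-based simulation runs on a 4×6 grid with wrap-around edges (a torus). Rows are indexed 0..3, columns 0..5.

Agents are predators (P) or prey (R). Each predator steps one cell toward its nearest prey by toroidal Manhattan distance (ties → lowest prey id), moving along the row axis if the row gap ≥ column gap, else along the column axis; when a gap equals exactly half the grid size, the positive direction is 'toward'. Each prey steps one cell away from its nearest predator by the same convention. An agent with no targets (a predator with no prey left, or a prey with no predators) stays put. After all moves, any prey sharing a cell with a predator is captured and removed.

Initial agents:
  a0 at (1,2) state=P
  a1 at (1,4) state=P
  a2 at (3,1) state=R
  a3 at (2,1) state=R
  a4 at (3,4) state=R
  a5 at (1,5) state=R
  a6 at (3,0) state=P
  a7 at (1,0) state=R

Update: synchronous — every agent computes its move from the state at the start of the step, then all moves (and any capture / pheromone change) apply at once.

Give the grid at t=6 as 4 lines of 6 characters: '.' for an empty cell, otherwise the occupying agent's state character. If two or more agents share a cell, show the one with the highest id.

..R...
......
.....R
..P...

t=1: a0@(2,2):P a1@(1,5):P a2@(3,2):R a4@(2,4):R a5@(1,0):R a6@(3,1):P
t=2: a0@(3,2):P a1@(1,0):P a2@(0,2):R a4@(2,5):R a5@(1,1):R a6@(3,2):P
t=3: a0@(0,2):P a1@(1,1):P a2@(1,2):R a4@(3,5):R a5@(1,2):R a6@(0,2):P
t=4: a0@(1,2):P a1@(1,2):P a2@(2,2):R a4@(3,4):R a5@(2,2):R a6@(1,2):P
t=5: a0@(2,2):P a1@(2,2):P a2@(3,2):R a4@(2,4):R a5@(3,2):R a6@(2,2):P
t=6: a0@(3,2):P a1@(3,2):P a2@(0,2):R a4@(2,5):R a5@(0,2):R a6@(3,2):P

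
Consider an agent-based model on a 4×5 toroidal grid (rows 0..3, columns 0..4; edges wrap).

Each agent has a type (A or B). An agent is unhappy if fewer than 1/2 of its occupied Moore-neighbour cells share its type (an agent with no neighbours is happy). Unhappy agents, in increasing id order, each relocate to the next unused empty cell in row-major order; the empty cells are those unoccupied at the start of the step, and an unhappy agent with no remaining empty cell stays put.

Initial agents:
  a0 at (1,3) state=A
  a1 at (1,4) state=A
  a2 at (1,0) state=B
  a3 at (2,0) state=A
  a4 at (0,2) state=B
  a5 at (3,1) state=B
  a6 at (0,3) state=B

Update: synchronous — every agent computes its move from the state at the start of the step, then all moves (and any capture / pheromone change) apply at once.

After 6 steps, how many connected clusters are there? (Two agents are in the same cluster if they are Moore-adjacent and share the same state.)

t=1: a0@(0,0):A a1@(1,4):A a2@(0,1):B a3@(0,4):A a4@(0,2):B a5@(3,1):B a6@(1,1):B
t=2: a0@(0,3):A a1@(1,4):A a2@(0,1):B a3@(0,4):A a4@(0,2):B a5@(3,1):B a6@(1,1):B
t=3: (unchanged — steady state)

2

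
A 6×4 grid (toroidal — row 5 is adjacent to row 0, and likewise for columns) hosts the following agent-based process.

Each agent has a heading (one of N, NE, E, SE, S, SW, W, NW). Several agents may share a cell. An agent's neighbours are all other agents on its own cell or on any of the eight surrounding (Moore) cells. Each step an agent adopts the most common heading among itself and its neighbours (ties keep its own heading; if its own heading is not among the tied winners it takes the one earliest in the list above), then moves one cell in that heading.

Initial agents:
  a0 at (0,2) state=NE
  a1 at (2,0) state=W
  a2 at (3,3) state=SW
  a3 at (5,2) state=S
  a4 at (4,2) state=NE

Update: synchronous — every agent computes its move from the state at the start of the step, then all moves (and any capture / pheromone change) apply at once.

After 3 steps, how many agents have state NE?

t=1: a0@(5,3):NE a1@(2,3):W a2@(4,2):SW a3@(4,3):NE a4@(3,3):NE
t=2: a0@(4,0):NE a1@(2,2):W a2@(3,3):NE a3@(3,0):NE a4@(2,0):NE
t=3: a0@(3,1):NE a1@(2,1):W a2@(2,0):NE a3@(2,1):NE a4@(1,1):NE

4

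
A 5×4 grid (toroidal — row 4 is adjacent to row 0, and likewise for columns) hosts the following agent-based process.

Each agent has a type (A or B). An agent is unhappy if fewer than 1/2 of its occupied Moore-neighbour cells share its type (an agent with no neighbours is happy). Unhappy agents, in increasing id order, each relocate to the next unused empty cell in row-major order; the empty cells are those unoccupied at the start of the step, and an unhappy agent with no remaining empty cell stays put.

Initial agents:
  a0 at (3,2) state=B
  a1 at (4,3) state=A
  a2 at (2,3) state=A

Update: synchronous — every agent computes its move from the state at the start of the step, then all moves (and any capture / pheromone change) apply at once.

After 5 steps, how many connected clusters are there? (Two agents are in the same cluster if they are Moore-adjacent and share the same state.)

t=1: a0@(0,0):B a1@(0,1):A a2@(0,2):A
t=2: a0@(0,3):B a1@(0,1):A a2@(0,2):A
t=3: a0@(0,0):B a1@(0,1):A a2@(0,2):A
t=4: a0@(0,3):B a1@(0,1):A a2@(0,2):A
t=5: a0@(0,0):B a1@(0,1):A a2@(0,2):A

2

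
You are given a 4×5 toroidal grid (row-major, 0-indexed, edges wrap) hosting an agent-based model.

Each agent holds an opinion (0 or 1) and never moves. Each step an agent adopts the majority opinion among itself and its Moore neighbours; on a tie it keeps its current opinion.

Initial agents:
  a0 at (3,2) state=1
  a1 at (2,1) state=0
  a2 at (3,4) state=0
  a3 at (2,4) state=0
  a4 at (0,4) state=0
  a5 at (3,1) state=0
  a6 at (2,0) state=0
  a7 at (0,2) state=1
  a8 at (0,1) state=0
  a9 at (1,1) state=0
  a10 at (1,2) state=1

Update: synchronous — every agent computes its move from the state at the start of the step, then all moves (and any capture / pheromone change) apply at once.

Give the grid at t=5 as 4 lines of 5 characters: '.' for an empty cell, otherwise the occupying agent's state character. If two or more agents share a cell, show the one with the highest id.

t=1: a0@(3,2):0 a1@(2,1):0 a2@(3,4):0 a3@(2,4):0 a4@(0,4):0 a5@(3,1):0 a6@(2,0):0 a7@(0,2):1 a8@(0,1):0 a9@(1,1):0 a10@(1,2):0
t=2: a0@(3,2):0 a1@(2,1):0 a2@(3,4):0 a3@(2,4):0 a4@(0,4):0 a5@(3,1):0 a6@(2,0):0 a7@(0,2):0 a8@(0,1):0 a9@(1,1):0 a10@(1,2):0
t=3: (unchanged — steady state)

.00.0
.00..
00..0
.00.0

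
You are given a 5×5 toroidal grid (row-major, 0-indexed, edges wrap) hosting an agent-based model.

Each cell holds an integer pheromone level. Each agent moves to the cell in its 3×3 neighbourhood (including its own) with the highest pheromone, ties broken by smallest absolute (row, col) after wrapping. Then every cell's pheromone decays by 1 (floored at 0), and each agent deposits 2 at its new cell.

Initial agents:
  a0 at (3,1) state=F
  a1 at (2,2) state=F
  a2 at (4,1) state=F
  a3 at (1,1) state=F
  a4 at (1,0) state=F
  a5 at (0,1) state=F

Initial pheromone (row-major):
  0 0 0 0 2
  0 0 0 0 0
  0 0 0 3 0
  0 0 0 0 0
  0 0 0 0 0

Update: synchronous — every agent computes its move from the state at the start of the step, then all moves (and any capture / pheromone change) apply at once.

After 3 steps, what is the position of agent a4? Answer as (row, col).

t=1: a0@(2,0) a1@(2,3) a2@(0,0) a3@(0,0) a4@(0,4) a5@(0,0) | pheromone: 6 0 0 0 3 / 0 0 0 0 0 / 2 0 0 4 0 / 0 0 0 0 0 / 0 0 0 0 0
t=2: a0@(2,0) a1@(2,3) a2@(0,0) a3@(0,0) a4@(0,0) a5@(0,0) | pheromone: 13 0 0 0 2 / 0 0 0 0 0 / 3 0 0 5 0 / 0 0 0 0 0 / 0 0 0 0 0
t=3: a0@(2,0) a1@(2,3) a2@(0,0) a3@(0,0) a4@(0,0) a5@(0,0) | pheromone: 20 0 0 0 1 / 0 0 0 0 0 / 4 0 0 6 0 / 0 0 0 0 0 / 0 0 0 0 0

(0, 0)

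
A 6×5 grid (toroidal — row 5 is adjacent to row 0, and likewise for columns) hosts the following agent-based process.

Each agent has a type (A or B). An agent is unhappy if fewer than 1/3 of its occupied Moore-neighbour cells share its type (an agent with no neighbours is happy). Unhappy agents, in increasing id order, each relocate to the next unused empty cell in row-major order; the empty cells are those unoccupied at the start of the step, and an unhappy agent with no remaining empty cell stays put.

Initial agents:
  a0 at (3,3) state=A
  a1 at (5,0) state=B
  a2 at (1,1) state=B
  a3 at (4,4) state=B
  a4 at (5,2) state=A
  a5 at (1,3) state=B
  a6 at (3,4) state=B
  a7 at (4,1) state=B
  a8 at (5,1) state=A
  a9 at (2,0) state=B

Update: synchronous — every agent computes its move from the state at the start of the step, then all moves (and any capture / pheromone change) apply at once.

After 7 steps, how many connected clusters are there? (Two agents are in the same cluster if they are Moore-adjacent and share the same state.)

3

t=1: a0@(0,0):A a1@(5,0):B a2@(1,1):B a3@(4,4):B a4@(5,2):A a5@(1,3):B a6@(3,4):B a7@(4,1):B a8@(5,1):A a9@(2,0):B
t=2: (unchanged — steady state)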